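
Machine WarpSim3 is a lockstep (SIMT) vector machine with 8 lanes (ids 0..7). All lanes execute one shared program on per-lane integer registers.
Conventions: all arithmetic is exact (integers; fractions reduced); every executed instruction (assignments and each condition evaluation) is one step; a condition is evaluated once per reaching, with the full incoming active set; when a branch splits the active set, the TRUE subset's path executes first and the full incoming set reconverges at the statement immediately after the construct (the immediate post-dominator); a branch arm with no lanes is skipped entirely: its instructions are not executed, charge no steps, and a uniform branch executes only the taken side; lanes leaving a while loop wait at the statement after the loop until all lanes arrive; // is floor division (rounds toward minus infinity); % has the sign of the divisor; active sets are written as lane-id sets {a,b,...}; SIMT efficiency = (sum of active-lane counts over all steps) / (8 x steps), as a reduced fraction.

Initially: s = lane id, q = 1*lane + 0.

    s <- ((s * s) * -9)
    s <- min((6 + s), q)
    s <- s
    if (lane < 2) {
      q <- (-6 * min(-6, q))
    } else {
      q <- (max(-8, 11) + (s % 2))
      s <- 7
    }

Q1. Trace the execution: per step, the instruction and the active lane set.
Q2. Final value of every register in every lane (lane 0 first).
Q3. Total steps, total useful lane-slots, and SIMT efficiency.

step 0: s <- ((s * s) * -9)          {0,1,2,3,4,5,6,7}
step 1: s <- min((6 + s), q)         {0,1,2,3,4,5,6,7}
step 2: s <- s                       {0,1,2,3,4,5,6,7}
step 3: eval (lane < 2)              {0,1,2,3,4,5,6,7}
step 4: q <- (-6 * min(-6, q))       {0,1}
step 5: q <- (max(-8, 11) + (s % 2)) {2,3,4,5,6,7}
step 6: s <- 7                       {2,3,4,5,6,7}

Answer: 7 steps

s: 0,-3,7,7,7,7,7,7
q: 36,36,11,12,11,12,11,12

steps = 7; useful = 46; efficiency = 46/56 = 23/28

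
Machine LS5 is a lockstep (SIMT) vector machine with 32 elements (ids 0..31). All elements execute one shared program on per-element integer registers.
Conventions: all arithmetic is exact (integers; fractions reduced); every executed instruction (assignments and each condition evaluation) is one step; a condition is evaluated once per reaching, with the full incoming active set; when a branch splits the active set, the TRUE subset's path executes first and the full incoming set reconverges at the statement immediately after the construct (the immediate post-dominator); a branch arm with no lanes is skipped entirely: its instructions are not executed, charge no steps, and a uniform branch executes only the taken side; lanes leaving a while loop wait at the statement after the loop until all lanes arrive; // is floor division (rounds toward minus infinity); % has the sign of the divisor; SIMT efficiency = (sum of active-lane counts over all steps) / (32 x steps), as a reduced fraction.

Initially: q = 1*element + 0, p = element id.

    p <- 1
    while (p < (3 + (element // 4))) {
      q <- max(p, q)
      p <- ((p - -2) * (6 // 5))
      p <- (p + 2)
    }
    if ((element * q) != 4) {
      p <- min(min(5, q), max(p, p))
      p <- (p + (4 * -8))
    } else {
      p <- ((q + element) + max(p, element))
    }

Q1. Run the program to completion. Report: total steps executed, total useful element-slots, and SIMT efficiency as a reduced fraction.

Answer: 18 steps, 383 useful, 383/576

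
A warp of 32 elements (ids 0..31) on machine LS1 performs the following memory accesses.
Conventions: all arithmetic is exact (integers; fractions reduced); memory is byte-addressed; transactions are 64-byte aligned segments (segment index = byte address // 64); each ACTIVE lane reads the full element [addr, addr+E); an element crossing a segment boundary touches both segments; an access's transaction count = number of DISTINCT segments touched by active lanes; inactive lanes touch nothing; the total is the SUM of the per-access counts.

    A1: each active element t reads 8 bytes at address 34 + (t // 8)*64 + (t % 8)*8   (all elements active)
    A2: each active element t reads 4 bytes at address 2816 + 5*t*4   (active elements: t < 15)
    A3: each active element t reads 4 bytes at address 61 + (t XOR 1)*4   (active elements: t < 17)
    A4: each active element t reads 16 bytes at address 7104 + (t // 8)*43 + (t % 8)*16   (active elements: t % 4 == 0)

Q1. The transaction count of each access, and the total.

A1: 5 transactions
A2: 5 transactions
A3: 3 transactions
A4: 4 transactions

Answer: 5,5,3,4; total 17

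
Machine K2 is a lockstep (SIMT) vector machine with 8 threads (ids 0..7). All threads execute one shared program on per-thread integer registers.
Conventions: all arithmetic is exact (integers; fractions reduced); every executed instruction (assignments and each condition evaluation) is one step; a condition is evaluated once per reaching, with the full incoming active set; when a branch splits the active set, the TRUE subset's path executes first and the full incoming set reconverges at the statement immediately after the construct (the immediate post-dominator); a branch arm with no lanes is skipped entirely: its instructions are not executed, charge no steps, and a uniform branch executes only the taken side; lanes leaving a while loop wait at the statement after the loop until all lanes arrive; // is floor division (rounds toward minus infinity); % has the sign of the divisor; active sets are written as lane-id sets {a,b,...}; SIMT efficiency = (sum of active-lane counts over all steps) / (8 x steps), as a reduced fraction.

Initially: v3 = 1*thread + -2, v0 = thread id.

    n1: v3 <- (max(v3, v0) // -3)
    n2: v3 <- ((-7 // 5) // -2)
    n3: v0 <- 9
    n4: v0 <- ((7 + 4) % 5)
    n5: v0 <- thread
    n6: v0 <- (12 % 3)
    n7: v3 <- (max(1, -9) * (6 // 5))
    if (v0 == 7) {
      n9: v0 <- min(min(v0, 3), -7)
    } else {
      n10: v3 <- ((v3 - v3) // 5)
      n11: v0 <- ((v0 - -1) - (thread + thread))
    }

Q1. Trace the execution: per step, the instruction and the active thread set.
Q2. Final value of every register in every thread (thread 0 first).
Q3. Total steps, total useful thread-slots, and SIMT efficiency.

step 0: v3 <- (max(v3, v0) // -3)    {0,1,2,3,4,5,6,7}
step 1: v3 <- ((-7 // 5) // -2)      {0,1,2,3,4,5,6,7}
step 2: v0 <- 9                      {0,1,2,3,4,5,6,7}
step 3: v0 <- ((7 + 4) % 5)          {0,1,2,3,4,5,6,7}
step 4: v0 <- thread                 {0,1,2,3,4,5,6,7}
step 5: v0 <- (12 % 3)               {0,1,2,3,4,5,6,7}
step 6: v3 <- (max(1, -9) * (6 // 5)) {0,1,2,3,4,5,6,7}
step 7: eval (v0 == 7)               {0,1,2,3,4,5,6,7}
step 8: v3 <- ((v3 - v3) // 5)       {0,1,2,3,4,5,6,7}
step 9: v0 <- ((v0 - -1) - (thread + thread)) {0,1,2,3,4,5,6,7}

Answer: 10 steps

v3: 0,0,0,0,0,0,0,0
v0: 1,-1,-3,-5,-7,-9,-11,-13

steps = 10; useful = 80; efficiency = 80/80 = 1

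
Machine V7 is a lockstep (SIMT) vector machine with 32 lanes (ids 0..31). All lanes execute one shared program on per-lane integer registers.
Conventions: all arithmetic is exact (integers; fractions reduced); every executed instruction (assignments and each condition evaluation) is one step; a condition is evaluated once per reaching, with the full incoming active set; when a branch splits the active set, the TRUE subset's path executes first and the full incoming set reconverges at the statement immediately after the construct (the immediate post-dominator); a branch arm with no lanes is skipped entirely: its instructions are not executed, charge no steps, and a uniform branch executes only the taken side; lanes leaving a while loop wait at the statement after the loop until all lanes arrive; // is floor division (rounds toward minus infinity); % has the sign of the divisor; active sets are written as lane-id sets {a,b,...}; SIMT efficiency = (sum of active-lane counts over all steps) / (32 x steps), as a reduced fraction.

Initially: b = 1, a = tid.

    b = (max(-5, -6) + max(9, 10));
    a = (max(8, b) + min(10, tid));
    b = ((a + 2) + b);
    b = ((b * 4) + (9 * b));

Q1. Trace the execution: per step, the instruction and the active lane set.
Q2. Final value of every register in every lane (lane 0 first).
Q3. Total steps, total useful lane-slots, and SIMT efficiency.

step 0: b <- (max(-5, -6) + max(9, 10)) {0,1,2,3,4,5,6,7,8,9,10,11,12,13,14,15,16,17,18,19,20,21,22,23,24,25,26,27,28,29,30,31}
step 1: a <- (max(8, b) + min(10, tid)) {0,1,2,3,4,5,6,7,8,9,10,11,12,13,14,15,16,17,18,19,20,21,22,23,24,25,26,27,28,29,30,31}
step 2: b <- ((a + 2) + b)           {0,1,2,3,4,5,6,7,8,9,10,11,12,13,14,15,16,17,18,19,20,21,22,23,24,25,26,27,28,29,30,31}
step 3: b <- ((b * 4) + (9 * b))     {0,1,2,3,4,5,6,7,8,9,10,11,12,13,14,15,16,17,18,19,20,21,22,23,24,25,26,27,28,29,30,31}

Answer: 4 steps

b: 195,208,221,234,247,260,273,286,299,312,325,325,325,325,325,325,325,325,325,325,325,325,325,325,325,325,325,325,325,325,325,325
a: 8,9,10,11,12,13,14,15,16,17,18,18,18,18,18,18,18,18,18,18,18,18,18,18,18,18,18,18,18,18,18,18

steps = 4; useful = 128; efficiency = 128/128 = 1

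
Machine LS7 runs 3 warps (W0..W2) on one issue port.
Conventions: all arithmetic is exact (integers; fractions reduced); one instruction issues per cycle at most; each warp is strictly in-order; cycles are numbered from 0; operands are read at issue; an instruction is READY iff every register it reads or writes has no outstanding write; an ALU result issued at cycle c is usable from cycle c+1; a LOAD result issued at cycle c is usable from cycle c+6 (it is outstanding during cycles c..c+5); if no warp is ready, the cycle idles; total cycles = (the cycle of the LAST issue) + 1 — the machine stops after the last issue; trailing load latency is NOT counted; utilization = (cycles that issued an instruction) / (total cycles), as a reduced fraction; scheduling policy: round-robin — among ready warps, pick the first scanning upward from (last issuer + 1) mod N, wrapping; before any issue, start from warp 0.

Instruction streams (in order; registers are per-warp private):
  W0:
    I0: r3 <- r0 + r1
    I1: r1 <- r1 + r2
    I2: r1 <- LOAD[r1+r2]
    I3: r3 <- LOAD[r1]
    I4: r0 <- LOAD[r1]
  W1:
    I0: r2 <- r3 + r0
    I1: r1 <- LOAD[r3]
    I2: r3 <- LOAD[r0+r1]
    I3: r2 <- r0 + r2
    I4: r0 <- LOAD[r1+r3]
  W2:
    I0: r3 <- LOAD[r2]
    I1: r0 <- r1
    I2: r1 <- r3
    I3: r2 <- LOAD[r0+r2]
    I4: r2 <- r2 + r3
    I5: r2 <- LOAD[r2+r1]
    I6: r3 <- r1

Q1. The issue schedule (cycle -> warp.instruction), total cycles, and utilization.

cycle 0: W0.I0
cycle 1: W1.I0
cycle 2: W2.I0
cycle 3: W0.I1
cycle 4: W1.I1
cycle 5: W2.I1
cycle 6: W0.I2
cycle 7: idle
cycle 8: W2.I2
cycle 9: W2.I3
cycle 10: W1.I2
cycle 11: W1.I3
cycle 12: W0.I3
cycle 13: W0.I4
cycle 14: idle
cycle 15: W2.I4
cycle 16: W1.I4
cycle 17: W2.I5
cycle 18: W2.I6

Answer: 19 cycles, utilization 17/19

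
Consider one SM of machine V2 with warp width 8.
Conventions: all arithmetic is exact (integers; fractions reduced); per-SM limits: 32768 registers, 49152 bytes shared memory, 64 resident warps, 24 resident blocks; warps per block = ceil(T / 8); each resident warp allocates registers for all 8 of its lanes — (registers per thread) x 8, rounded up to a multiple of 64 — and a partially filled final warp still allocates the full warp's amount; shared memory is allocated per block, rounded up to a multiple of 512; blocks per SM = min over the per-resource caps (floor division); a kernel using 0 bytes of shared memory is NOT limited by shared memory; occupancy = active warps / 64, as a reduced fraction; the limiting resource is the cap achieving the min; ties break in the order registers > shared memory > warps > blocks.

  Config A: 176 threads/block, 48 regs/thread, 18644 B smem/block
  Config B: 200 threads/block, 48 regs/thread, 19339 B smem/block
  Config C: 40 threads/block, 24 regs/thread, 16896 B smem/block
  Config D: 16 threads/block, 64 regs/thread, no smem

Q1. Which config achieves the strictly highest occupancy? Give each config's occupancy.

occupancies: A 11/16, B 25/32, C 5/32, D 3/4

Answer: B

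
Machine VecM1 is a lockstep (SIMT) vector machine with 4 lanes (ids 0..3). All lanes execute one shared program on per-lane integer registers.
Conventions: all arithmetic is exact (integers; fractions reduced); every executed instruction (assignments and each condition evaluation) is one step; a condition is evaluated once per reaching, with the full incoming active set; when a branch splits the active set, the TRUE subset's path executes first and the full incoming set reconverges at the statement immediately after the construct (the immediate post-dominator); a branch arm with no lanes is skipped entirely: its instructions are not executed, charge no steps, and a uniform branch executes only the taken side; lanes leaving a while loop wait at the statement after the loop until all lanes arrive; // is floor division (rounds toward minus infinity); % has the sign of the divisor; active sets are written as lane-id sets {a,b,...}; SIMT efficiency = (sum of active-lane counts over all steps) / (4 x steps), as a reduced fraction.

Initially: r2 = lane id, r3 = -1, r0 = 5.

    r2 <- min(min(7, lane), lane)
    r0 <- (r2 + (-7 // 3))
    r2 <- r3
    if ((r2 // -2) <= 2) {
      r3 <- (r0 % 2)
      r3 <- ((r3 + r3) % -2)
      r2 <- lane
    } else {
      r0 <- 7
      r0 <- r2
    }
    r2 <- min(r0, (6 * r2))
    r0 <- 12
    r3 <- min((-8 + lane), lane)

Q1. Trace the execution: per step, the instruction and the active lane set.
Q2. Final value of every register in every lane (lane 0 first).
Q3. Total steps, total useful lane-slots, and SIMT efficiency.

step 0: r2 <- min(min(7, lane), lane) {0,1,2,3}
step 1: r0 <- (r2 + (-7 // 3))       {0,1,2,3}
step 2: r2 <- r3                     {0,1,2,3}
step 3: eval ((r2 // -2) <= 2)       {0,1,2,3}
step 4: r3 <- (r0 % 2)               {0,1,2,3}
step 5: r3 <- ((r3 + r3) % -2)       {0,1,2,3}
step 6: r2 <- lane                   {0,1,2,3}
step 7: r2 <- min(r0, (6 * r2))      {0,1,2,3}
step 8: r0 <- 12                     {0,1,2,3}
step 9: r3 <- min((-8 + lane), lane) {0,1,2,3}

Answer: 10 steps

r2: -3,-2,-1,0
r3: -8,-7,-6,-5
r0: 12,12,12,12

steps = 10; useful = 40; efficiency = 40/40 = 1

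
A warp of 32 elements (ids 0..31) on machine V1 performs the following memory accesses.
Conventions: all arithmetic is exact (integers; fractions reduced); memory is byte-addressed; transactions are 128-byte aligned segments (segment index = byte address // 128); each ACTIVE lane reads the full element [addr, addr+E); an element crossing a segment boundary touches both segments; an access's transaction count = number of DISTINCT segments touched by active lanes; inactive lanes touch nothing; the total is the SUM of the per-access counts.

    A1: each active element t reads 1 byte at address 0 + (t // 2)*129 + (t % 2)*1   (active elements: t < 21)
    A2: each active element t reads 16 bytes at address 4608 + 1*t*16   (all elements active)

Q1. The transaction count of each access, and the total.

A1: 11 transactions
A2: 4 transactions

Answer: 11,4; total 15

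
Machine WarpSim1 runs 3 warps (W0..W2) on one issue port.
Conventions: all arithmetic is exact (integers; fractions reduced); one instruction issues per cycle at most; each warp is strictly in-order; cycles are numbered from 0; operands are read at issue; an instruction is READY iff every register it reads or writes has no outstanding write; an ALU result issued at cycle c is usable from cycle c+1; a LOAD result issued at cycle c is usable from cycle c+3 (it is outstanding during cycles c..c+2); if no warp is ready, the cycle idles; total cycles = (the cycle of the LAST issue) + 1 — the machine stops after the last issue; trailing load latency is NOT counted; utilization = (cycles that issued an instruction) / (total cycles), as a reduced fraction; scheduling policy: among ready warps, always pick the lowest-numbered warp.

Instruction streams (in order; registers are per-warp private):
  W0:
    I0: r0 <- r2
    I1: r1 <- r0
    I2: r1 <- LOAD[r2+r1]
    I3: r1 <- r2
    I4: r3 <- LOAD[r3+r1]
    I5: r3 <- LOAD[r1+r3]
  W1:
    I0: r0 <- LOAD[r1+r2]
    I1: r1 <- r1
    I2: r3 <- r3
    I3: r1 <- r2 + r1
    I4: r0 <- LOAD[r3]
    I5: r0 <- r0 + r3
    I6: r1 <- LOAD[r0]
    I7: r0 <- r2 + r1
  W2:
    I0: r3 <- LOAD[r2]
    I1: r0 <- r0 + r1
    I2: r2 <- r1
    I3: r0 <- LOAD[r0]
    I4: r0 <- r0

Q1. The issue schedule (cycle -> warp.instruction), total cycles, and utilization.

cycle 0: W0.I0
cycle 1: W0.I1
cycle 2: W0.I2
cycle 3: W1.I0
cycle 4: W1.I1
cycle 5: W0.I3
cycle 6: W0.I4
cycle 7: W1.I2
cycle 8: W1.I3
cycle 9: W0.I5
cycle 10: W1.I4
cycle 11: W2.I0
cycle 12: W2.I1
cycle 13: W1.I5
cycle 14: W1.I6
cycle 15: W2.I2
cycle 16: W2.I3
cycle 17: W1.I7
cycle 18: idle
cycle 19: W2.I4

Answer: 20 cycles, utilization 19/20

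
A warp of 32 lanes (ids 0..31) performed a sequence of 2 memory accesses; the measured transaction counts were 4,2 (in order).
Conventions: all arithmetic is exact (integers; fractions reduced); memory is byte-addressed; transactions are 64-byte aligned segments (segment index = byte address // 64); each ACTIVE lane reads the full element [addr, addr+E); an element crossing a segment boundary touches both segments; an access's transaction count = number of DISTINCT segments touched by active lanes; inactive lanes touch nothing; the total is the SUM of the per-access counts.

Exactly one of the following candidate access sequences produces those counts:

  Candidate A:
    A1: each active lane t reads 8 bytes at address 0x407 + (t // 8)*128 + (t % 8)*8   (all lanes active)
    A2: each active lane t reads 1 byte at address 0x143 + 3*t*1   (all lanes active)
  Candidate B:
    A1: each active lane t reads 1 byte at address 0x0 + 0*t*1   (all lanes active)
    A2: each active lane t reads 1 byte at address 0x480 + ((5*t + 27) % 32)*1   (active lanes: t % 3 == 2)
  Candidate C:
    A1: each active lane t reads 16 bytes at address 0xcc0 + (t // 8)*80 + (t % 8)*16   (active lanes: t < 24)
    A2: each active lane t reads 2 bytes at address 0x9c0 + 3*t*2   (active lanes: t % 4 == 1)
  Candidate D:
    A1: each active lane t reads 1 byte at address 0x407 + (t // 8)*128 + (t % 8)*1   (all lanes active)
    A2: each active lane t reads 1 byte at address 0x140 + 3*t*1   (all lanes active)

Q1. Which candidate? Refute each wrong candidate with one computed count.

A: A1 gives 8 transactions, not 4
B: A1 gives 1 transaction, not 4
C: A1 gives 5 transactions, not 4
D: all counts match (4,2)

Answer: D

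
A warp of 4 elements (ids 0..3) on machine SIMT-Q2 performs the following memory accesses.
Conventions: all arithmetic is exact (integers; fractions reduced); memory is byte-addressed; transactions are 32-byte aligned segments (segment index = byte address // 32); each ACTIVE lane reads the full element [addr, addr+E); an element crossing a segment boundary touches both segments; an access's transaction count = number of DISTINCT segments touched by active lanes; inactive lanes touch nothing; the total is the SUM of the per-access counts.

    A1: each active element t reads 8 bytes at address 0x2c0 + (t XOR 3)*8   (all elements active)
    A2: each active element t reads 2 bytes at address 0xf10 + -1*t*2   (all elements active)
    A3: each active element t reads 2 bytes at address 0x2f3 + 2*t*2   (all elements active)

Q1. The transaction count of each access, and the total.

A1: 1 transaction
A2: 1 transaction
A3: 2 transactions

Answer: 1,1,2; total 4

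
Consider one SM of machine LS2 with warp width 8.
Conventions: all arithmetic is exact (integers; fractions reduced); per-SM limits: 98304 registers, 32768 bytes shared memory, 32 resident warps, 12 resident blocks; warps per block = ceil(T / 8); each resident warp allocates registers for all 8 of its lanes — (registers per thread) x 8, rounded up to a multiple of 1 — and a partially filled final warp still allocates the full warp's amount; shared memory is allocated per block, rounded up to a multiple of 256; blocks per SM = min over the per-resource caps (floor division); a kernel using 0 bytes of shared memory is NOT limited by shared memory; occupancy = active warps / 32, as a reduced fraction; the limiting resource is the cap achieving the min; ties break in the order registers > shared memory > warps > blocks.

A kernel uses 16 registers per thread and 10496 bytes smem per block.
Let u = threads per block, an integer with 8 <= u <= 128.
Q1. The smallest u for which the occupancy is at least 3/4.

Answer: u = 57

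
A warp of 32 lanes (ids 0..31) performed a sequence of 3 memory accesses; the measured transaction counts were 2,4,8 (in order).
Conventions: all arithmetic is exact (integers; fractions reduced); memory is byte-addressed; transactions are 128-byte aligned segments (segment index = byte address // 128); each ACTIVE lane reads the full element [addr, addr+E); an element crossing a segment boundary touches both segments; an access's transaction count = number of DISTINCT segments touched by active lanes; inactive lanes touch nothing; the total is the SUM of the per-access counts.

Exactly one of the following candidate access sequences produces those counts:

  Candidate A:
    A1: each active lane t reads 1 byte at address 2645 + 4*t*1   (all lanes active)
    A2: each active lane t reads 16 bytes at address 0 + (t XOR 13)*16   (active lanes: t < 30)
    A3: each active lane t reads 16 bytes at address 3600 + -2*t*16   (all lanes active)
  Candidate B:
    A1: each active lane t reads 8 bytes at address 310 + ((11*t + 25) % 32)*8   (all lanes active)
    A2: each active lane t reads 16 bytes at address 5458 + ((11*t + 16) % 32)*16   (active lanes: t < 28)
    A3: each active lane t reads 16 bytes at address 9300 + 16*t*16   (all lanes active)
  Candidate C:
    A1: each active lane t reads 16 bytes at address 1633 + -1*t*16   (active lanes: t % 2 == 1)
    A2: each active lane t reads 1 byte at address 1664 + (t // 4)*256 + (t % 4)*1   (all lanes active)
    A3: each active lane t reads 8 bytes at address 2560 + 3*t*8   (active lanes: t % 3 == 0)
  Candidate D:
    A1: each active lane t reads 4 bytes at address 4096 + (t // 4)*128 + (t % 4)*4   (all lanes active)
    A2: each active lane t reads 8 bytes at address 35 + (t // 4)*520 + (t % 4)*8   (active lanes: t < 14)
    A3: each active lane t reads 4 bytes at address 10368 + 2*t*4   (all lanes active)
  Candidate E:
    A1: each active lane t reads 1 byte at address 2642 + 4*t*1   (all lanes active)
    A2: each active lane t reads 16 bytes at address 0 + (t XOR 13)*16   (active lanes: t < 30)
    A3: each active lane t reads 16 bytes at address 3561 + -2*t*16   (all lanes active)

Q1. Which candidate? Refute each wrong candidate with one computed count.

A: A3 gives 9 transactions, not 8
B: A1 gives 3 transactions, not 2
C: A1 gives 5 transactions, not 2
D: A1 gives 8 transactions, not 2
E: all counts match (2,4,8)

Answer: E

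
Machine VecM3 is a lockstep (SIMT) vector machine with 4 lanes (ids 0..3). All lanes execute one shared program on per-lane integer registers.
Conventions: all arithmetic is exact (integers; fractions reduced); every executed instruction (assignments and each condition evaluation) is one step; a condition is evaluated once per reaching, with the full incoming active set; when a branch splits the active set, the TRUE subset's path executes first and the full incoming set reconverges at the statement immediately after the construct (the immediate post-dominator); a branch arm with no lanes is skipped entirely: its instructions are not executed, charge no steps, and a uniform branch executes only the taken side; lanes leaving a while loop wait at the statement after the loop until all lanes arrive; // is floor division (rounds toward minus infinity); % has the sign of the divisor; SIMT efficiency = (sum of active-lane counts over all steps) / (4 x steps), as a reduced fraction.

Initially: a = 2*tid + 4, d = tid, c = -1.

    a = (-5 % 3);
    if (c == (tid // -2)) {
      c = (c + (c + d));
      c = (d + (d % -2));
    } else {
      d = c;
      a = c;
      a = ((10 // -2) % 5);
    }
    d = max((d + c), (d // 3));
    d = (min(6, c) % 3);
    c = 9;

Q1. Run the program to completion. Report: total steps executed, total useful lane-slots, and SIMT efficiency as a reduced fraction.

Answer: 10 steps, 30 useful, 3/4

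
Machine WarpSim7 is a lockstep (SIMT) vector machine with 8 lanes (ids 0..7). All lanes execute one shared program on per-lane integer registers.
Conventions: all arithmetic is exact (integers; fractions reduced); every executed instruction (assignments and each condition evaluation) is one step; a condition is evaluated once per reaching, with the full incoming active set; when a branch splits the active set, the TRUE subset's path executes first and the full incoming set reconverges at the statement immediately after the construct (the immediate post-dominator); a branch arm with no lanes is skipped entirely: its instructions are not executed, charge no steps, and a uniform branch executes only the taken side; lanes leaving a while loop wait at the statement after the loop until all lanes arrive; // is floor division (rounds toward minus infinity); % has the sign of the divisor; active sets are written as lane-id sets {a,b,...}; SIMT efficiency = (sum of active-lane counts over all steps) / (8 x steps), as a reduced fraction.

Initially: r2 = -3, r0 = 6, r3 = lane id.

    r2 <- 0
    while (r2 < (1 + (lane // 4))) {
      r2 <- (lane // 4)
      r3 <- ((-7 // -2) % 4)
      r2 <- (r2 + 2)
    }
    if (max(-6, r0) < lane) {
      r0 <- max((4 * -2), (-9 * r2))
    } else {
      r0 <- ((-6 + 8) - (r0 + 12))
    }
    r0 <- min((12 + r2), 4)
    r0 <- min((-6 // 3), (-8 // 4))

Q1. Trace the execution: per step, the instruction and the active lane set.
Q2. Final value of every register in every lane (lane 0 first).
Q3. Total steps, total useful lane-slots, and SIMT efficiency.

step 0: r2 <- 0                      {0,1,2,3,4,5,6,7}
step 1: eval (r2 < (1 + (lane // 4))) {0,1,2,3,4,5,6,7}
step 2: r2 <- (lane // 4)            {0,1,2,3,4,5,6,7}
step 3: r3 <- ((-7 // -2) % 4)       {0,1,2,3,4,5,6,7}
step 4: r2 <- (r2 + 2)               {0,1,2,3,4,5,6,7}
step 5: eval (r2 < (1 + (lane // 4))) {0,1,2,3,4,5,6,7}
step 6: eval (max(-6, r0) < lane)    {0,1,2,3,4,5,6,7}
step 7: r0 <- max((4 * -2), (-9 * r2)) {7}
step 8: r0 <- ((-6 + 8) - (r0 + 12)) {0,1,2,3,4,5,6}
step 9: r0 <- min((12 + r2), 4)      {0,1,2,3,4,5,6,7}
step 10: r0 <- min((-6 // 3), (-8 // 4)) {0,1,2,3,4,5,6,7}

Answer: 11 steps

r2: 2,2,2,2,3,3,3,3
r0: -2,-2,-2,-2,-2,-2,-2,-2
r3: 3,3,3,3,3,3,3,3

steps = 11; useful = 80; efficiency = 80/88 = 10/11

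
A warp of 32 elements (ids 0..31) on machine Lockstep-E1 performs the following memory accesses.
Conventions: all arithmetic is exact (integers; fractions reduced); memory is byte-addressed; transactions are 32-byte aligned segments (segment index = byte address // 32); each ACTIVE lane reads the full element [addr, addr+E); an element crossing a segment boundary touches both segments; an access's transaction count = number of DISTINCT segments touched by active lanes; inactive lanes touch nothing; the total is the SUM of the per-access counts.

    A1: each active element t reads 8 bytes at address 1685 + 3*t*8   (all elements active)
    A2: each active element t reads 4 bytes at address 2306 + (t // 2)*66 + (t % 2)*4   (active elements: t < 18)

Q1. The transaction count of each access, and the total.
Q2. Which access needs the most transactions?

A1: 25 transactions
A2: 9 transactions

Answer: 25,9; total 34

Answer: A1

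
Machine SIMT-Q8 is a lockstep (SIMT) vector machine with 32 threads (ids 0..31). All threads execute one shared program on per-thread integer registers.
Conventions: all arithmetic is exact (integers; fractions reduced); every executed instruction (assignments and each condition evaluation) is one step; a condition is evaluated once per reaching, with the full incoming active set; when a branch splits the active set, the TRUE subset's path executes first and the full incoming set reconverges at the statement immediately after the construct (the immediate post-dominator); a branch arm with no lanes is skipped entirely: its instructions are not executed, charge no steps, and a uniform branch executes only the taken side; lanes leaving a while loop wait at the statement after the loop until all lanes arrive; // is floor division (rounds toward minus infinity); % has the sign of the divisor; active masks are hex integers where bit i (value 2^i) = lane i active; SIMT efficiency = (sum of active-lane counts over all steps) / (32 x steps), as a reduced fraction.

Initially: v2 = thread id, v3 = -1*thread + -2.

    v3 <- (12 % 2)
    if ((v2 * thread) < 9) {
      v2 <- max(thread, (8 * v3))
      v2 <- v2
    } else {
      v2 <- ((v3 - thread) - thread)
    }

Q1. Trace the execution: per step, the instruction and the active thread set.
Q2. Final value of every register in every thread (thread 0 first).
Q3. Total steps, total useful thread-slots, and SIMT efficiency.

step 0: v3 <- (12 % 2)               0xffffffff
step 1: eval ((v2 * thread) < 9)     0xffffffff
step 2: v2 <- max(thread, (8 * v3))  0x00000007
step 3: v2 <- v2                     0x00000007
step 4: v2 <- ((v3 - thread) - thread) 0xfffffff8

Answer: 5 steps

v2: 0,1,2,-6,-8,-10,-12,-14,-16,-18,-20,-22,-24,-26,-28,-30,-32,-34,-36,-38,-40,-42,-44,-46,-48,-50,-52,-54,-56,-58,-60,-62
v3: 0,0,0,0,0,0,0,0,0,0,0,0,0,0,0,0,0,0,0,0,0,0,0,0,0,0,0,0,0,0,0,0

steps = 5; useful = 99; efficiency = 99/160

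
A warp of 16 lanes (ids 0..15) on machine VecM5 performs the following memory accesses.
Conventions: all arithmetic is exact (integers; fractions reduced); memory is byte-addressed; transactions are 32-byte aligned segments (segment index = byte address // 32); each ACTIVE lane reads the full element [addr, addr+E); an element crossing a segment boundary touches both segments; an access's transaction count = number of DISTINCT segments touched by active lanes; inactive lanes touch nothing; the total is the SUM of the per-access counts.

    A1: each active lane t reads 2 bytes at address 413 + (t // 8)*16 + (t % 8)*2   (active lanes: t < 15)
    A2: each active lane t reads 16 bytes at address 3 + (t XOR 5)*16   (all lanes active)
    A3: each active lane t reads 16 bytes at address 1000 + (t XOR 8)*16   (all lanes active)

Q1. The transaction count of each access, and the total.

A1: 2 transactions
A2: 9 transactions
A3: 9 transactions

Answer: 2,9,9; total 20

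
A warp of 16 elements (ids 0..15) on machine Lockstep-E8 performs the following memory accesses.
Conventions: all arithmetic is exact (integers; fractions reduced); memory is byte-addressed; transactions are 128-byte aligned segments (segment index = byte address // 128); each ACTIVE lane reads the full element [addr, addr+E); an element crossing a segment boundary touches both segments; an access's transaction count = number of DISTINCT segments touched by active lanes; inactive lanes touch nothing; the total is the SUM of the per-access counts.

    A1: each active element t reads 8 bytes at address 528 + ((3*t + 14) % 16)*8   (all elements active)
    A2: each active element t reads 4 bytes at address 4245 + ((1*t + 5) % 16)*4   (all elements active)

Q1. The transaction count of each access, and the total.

A1: 2 transactions
A2: 1 transaction

Answer: 2,1; total 3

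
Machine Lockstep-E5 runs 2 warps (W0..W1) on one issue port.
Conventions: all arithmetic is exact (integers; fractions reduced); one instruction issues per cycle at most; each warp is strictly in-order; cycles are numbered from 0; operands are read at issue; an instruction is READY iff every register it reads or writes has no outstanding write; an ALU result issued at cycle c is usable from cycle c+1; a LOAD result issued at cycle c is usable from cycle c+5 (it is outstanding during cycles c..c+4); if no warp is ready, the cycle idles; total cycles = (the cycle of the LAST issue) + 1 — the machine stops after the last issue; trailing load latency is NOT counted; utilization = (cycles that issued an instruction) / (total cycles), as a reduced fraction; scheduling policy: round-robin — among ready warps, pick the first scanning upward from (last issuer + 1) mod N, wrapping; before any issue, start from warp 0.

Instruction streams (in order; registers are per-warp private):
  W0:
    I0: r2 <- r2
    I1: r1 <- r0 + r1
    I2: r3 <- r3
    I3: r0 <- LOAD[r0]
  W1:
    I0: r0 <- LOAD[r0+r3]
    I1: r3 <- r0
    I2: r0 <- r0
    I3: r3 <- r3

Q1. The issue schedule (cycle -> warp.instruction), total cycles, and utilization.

cycle 0: W0.I0
cycle 1: W1.I0
cycle 2: W0.I1
cycle 3: W0.I2
cycle 4: W0.I3
cycle 5: idle
cycle 6: W1.I1
cycle 7: W1.I2
cycle 8: W1.I3

Answer: 9 cycles, utilization 8/9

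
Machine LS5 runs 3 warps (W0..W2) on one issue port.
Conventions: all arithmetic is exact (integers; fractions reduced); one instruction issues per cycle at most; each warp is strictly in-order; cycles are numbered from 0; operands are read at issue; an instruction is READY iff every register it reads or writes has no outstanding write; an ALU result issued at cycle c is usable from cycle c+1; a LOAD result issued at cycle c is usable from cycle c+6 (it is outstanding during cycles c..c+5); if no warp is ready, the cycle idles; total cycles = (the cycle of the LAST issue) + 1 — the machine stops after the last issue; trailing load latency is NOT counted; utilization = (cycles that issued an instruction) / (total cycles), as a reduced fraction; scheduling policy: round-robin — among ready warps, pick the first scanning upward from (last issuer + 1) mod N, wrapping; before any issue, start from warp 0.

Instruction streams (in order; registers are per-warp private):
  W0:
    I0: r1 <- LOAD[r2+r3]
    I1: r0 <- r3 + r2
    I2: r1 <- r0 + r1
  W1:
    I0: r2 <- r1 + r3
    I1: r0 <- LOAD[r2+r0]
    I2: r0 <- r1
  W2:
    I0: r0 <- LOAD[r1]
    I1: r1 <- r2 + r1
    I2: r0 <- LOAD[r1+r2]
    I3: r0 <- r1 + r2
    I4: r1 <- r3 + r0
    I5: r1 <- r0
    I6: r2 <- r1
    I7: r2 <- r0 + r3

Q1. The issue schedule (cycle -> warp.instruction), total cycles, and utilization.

cycle 0: W0.I0
cycle 1: W1.I0
cycle 2: W2.I0
cycle 3: W0.I1
cycle 4: W1.I1
cycle 5: W2.I1
cycle 6: W0.I2
cycle 7: idle
cycle 8: W2.I2
cycle 9: idle
cycle 10: W1.I2
cycle 11: idle
cycle 12: idle
cycle 13: idle
cycle 14: W2.I3
cycle 15: W2.I4
cycle 16: W2.I5
cycle 17: W2.I6
cycle 18: W2.I7

Answer: 19 cycles, utilization 14/19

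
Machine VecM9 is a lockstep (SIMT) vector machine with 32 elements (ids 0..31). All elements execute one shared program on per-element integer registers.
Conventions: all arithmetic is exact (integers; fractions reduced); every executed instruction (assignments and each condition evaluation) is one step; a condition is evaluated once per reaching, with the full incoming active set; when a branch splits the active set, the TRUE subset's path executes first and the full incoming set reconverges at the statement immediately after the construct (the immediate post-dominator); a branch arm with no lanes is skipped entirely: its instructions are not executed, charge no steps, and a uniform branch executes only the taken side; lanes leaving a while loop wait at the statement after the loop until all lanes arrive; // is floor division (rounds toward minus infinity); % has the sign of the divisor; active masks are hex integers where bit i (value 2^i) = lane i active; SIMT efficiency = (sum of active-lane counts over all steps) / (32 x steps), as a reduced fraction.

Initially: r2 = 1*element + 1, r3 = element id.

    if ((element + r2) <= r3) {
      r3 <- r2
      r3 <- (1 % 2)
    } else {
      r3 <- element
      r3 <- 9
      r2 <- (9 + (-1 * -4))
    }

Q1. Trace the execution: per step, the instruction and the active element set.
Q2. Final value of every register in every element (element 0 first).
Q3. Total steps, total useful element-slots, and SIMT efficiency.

step 0: eval ((element + r2) <= r3)  0xffffffff
step 1: r3 <- element                0xffffffff
step 2: r3 <- 9                      0xffffffff
step 3: r2 <- (9 + (-1 * -4))        0xffffffff

Answer: 4 steps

r2: 13,13,13,13,13,13,13,13,13,13,13,13,13,13,13,13,13,13,13,13,13,13,13,13,13,13,13,13,13,13,13,13
r3: 9,9,9,9,9,9,9,9,9,9,9,9,9,9,9,9,9,9,9,9,9,9,9,9,9,9,9,9,9,9,9,9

steps = 4; useful = 128; efficiency = 128/128 = 1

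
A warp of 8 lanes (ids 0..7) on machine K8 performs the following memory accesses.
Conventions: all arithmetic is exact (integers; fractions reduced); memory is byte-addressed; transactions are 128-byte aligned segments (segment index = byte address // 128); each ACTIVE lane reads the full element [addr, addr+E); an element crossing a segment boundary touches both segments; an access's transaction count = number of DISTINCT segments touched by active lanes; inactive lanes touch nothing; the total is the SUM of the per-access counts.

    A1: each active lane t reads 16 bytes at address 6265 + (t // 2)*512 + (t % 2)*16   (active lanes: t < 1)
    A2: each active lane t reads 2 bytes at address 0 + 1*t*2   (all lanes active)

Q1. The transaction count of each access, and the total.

A1: 2 transactions
A2: 1 transaction

Answer: 2,1; total 3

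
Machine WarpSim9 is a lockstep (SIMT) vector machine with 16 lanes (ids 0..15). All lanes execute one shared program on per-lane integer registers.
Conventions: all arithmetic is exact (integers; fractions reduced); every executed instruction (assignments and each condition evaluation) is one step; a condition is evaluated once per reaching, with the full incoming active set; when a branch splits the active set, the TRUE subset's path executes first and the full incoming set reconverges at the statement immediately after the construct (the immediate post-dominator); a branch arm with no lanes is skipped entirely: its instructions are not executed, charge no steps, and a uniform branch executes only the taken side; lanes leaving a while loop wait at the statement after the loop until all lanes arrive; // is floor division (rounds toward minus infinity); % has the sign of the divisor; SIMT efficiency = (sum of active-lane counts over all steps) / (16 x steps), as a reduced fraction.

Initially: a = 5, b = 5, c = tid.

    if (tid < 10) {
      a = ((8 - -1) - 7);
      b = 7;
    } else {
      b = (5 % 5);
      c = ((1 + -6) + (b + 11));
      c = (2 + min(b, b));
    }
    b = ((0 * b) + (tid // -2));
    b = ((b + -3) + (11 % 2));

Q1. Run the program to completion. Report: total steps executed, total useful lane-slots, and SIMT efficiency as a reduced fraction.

Answer: 8 steps, 86 useful, 43/64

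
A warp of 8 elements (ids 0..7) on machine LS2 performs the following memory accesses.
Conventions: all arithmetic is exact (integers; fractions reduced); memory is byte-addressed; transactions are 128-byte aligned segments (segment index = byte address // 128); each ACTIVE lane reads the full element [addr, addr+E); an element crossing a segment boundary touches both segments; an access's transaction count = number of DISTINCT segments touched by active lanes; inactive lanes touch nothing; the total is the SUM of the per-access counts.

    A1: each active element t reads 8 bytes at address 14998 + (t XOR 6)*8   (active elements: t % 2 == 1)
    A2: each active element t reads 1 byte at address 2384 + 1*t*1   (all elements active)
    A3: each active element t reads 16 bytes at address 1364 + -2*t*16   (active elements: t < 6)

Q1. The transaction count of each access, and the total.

A1: 1 transaction
A2: 1 transaction
A3: 2 transactions

Answer: 1,1,2; total 4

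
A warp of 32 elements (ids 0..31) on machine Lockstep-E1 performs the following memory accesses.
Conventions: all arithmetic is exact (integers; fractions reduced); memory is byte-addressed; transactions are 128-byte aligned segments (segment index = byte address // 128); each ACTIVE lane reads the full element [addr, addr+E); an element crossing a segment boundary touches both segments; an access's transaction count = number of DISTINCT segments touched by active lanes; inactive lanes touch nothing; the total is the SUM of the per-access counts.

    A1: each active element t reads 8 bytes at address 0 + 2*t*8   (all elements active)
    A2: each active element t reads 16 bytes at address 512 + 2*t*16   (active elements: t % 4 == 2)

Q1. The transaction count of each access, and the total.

A1: 4 transactions
A2: 8 transactions

Answer: 4,8; total 12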